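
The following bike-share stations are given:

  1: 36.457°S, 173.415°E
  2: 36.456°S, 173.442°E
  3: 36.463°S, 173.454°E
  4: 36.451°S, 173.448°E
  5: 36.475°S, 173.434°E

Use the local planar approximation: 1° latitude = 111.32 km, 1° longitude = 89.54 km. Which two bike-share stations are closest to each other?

2 and 4

Pairwise distances:
1–2: √((0.001·111.32)² + (0.027·89.54)²) = √(0.01239 + 5.84469) = 2.420 km
1–3: √((-0.006·111.32)² + (0.039·89.54)²) = √(0.44612 + 12.19448) = 3.555 km
1–4: √((0.006·111.32)² + (0.033·89.54)²) = √(0.44612 + 8.73096) = 3.029 km
1–5: √((-0.018·111.32)² + (0.019·89.54)²) = √(4.01505 + 2.89429) = 2.629 km
2–3: √((-0.007·111.32)² + (0.012·89.54)²) = √(0.60721 + 1.15451) = 1.327 km
2–4: √((0.005·111.32)² + (0.006·89.54)²) = √(0.30980 + 0.28863) = 0.774 km
2–5: √((-0.019·111.32)² + (-0.008·89.54)²) = √(4.47356 + 0.51311) = 2.233 km
3–4: √((0.012·111.32)² + (-0.006·89.54)²) = √(1.78447 + 0.28863) = 1.440 km
3–5: √((-0.012·111.32)² + (-0.020·89.54)²) = √(1.78447 + 3.20696) = 2.234 km
4–5: √((-0.024·111.32)² + (-0.014·89.54)²) = √(7.13787 + 1.57141) = 2.951 km
Closest pair: 2–4 at 0.774 km.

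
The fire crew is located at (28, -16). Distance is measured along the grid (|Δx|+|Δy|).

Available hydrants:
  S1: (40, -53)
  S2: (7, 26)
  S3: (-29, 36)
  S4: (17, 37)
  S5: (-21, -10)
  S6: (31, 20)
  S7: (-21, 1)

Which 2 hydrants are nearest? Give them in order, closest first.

Distances from (28, -16):
S1: 49
S2: 63
S3: 109
S4: 64
S5: 55
S6: 39
S7: 66
Sorted: S6 (39) < S1 (49) < S5 (55) < S2 (63) < …

S6, S1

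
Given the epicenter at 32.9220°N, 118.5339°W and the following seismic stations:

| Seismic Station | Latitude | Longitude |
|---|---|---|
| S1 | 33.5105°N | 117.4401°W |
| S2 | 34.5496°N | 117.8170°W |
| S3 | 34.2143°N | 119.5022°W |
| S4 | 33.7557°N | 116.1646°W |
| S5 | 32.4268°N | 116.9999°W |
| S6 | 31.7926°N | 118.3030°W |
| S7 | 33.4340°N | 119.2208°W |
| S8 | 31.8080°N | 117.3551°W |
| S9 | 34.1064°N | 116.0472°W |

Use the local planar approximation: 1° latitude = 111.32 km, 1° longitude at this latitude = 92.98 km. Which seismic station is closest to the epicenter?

S7

Distances from 32.9220°N, 118.5339°W:
S1: √((0.5885·111.32)² + (1.0938·92.98)²) = √(4291.798560 + 10343.199984) = 120.9752 km
S2: √((1.6276·111.32)² + (0.7169·92.98)²) = √(32827.798399 + 4443.203909) = 193.0570 km
S3: √((1.2923·111.32)² + (-0.9683·92.98)²) = √(20695.364695 + 8105.857178) = 169.7092 km
S4: √((0.8337·111.32)² + (2.3693·92.98)²) = √(8613.229086 + 48530.994675) = 239.0486 km
S5: √((-0.4952·111.32)² + (1.5340·92.98)²) = √(3038.838831 + 20343.693445) = 152.9135 km
S6: √((-1.1294·111.32)² + (0.2309·92.98)²) = √(15806.727347 + 460.921482) = 127.5447 km
S7: √((0.5120·111.32)² + (-0.6869·92.98)²) = √(3248.525777 + 4079.116570) = 85.6016 km
S8: √((-1.1140·111.32)² + (1.1788·92.98)²) = √(15378.599150 + 12013.217444) = 165.5047 km
S9: √((1.1844·111.32)² + (2.4867·92.98)²) = √(17383.738996 + 53459.620617) = 266.1642 km
Minimum: S7 at 85.6016 km.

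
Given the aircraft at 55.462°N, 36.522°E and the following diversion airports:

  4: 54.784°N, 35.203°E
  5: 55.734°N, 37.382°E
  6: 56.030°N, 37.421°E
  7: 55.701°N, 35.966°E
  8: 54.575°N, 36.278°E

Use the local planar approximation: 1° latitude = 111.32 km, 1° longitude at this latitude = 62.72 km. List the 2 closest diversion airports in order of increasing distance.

Distances from 55.462°N, 36.522°E:
4: √((-0.678·111.32)² + (-1.319·62.72)²) = √(5696.46959 + 6843.86904) = 111.984 km
5: √((0.272·111.32)² + (0.860·62.72)²) = √(916.82026 + 2909.43730) = 61.857 km
6: √((0.568·111.32)² + (0.899·62.72)²) = √(3998.00255 + 3179.29980) = 84.719 km
7: √((0.239·111.32)² + (-0.556·62.72)²) = √(707.85157 + 1216.07870) = 43.863 km
8: √((-0.887·111.32)² + (-0.244·62.72)²) = √(9749.75348 + 234.20262) = 99.920 km
Sorted: 7 (43.863 km) < 5 (61.857 km) < 6 (84.719 km) < 8 (99.920 km) < …

7, 5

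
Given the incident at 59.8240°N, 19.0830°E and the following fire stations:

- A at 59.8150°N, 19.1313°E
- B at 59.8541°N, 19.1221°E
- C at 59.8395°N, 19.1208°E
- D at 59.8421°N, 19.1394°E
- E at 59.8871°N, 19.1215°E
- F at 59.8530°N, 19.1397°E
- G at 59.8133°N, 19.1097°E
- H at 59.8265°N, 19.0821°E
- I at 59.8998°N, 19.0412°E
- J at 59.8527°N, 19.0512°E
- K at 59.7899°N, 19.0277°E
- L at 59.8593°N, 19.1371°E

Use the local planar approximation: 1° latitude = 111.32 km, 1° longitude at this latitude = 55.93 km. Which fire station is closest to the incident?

Distances from 59.8240°N, 19.0830°E:
A: √((-0.0090·111.32)² + (0.0483·55.93)²) = √(1.003764 + 7.297665) = 2.8812 km
B: √((0.0301·111.32)² + (0.0391·55.93)²) = √(11.227405 + 4.782370) = 4.0012 km
C: √((0.0155·111.32)² + (0.0378·55.93)²) = √(2.977212 + 4.469647) = 2.7289 km
D: √((0.0181·111.32)² + (0.0564·55.93)²) = √(4.059790 + 9.950567) = 3.7430 km
E: √((0.0631·111.32)² + (0.0385·55.93)²) = √(49.340678 + 4.636722) = 7.3469 km
F: √((0.0290·111.32)² + (0.0567·55.93)²) = √(10.421792 + 10.056706) = 4.5253 km
G: √((-0.0107·111.32)² + (0.0267·55.93)²) = √(1.418776 + 2.230037) = 1.9102 km
H: √((0.0025·111.32)² + (-0.0009·55.93)²) = √(0.077451 + 0.002534) = 0.2828 km
I: √((0.0758·111.32)² + (-0.0418·55.93)²) = √(71.200789 + 5.465655) = 8.7559 km
J: √((0.0287·111.32)² + (-0.0318·55.93)²) = √(10.207284 + 3.163325) = 3.6566 km
K: √((-0.0341·111.32)² + (-0.0553·55.93)²) = √(14.409707 + 9.566210) = 4.8965 km
L: √((0.0353·111.32)² + (0.0541·55.93)²) = √(15.441725 + 9.155544) = 4.9596 km
Minimum: H at 0.2828 km.

H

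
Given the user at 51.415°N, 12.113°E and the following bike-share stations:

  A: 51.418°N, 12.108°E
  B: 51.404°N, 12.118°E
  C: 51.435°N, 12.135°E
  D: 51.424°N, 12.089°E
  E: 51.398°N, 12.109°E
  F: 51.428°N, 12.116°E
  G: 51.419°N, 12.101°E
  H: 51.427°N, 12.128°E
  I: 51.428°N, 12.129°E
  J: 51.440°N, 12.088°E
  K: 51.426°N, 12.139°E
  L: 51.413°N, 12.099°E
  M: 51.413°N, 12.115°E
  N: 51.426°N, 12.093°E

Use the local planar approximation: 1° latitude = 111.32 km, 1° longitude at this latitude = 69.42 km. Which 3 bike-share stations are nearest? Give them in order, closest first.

M, A, G

Distances from 51.415°N, 12.113°E:
A: √((0.003·111.32)² + (-0.005·69.42)²) = √(0.11153 + 0.12048) = 0.482 km
B: √((-0.011·111.32)² + (0.005·69.42)²) = √(1.49945 + 0.12048) = 1.273 km
C: √((0.020·111.32)² + (0.022·69.42)²) = √(4.95686 + 2.33246) = 2.700 km
D: √((0.009·111.32)² + (-0.024·69.42)²) = √(1.00376 + 2.77582) = 1.944 km
E: √((-0.017·111.32)² + (-0.004·69.42)²) = √(3.58133 + 0.07711) = 1.913 km
F: √((0.013·111.32)² + (0.003·69.42)²) = √(2.09427 + 0.04337) = 1.462 km
G: √((0.004·111.32)² + (-0.012·69.42)²) = √(0.19827 + 0.69396) = 0.945 km
H: √((0.012·111.32)² + (0.015·69.42)²) = √(1.78447 + 1.08431) = 1.694 km
I: √((0.013·111.32)² + (0.016·69.42)²) = √(2.09427 + 1.23370) = 1.824 km
J: √((0.025·111.32)² + (-0.025·69.42)²) = √(7.74509 + 3.01196) = 3.280 km
K: √((0.011·111.32)² + (0.026·69.42)²) = √(1.49945 + 3.25774) = 2.181 km
L: √((-0.002·111.32)² + (-0.014·69.42)²) = √(0.04957 + 0.94455) = 0.997 km
M: √((-0.002·111.32)² + (0.002·69.42)²) = √(0.04957 + 0.01928) = 0.262 km
N: √((0.011·111.32)² + (-0.020·69.42)²) = √(1.49945 + 1.92765) = 1.851 km
Sorted: M (0.262 km) < A (0.482 km) < G (0.945 km) < L (0.997 km) < B (1.273 km) < …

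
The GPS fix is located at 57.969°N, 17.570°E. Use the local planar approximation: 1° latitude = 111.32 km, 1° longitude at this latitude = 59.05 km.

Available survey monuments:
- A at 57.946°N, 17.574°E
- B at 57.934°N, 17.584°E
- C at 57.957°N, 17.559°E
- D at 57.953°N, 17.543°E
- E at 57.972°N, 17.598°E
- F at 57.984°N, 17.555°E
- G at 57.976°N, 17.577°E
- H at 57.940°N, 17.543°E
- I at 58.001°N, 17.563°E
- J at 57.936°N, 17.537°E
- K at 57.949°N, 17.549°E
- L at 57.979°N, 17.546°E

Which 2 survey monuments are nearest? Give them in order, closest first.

Distances from 57.969°N, 17.570°E:
A: 2.571 km
B: 3.983 km
C: 1.485 km
D: 2.390 km
E: 1.687 km
F: 1.890 km
G: 0.882 km
H: 3.601 km
I: 3.586 km
J: 4.158 km
K: 2.548 km
L: 1.802 km
Sorted: G (0.882 km) < C (1.485 km) < E (1.687 km) < L (1.802 km) < …

G, C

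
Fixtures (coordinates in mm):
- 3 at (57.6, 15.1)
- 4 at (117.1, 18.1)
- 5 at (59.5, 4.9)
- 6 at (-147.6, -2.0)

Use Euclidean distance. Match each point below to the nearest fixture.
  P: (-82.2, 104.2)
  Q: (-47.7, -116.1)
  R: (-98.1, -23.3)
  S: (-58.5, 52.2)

P→6; Q→6; R→6; S→6

P at (-82.2, 104.2):
  3: 165.8 mm
  4: 217.1 mm
  5: 173.0 mm
  6: 124.7 mm
  → nearest: 6 (124.7 mm)
Q at (-47.7, -116.1):
  3: 168.2 mm
  4: 212.5 mm
  5: 161.7 mm
  6: 151.7 mm
  → nearest: 6 (151.7 mm)
R at (-98.1, -23.3):
  3: 160.4 mm
  4: 219.1 mm
  5: 160.1 mm
  6: 53.9 mm
  → nearest: 6 (53.9 mm)
S at (-58.5, 52.2):
  3: 121.9 mm
  4: 178.9 mm
  5: 127.1 mm
  6: 104.3 mm
  → nearest: 6 (104.3 mm)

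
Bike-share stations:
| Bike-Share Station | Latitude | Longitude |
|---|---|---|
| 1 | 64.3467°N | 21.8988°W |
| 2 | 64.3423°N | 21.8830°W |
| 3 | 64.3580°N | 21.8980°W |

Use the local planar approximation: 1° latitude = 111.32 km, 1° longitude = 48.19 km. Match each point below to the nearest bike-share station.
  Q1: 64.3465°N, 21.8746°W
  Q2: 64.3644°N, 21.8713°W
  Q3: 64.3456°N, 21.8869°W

Q1→2; Q2→3; Q3→2

Q1 at 64.3465°N, 21.8746°W:
  1: 1.1664 km
  2: 0.6184 km
  3: 1.7060 km
  → nearest: 2 (0.6184 km)
Q2 at 64.3644°N, 21.8713°W:
  1: 2.3746 km
  2: 2.5240 km
  3: 1.4708 km
  → nearest: 3 (1.4708 km)
Q3 at 64.3456°N, 21.8869°W:
  1: 0.5864 km
  2: 0.4126 km
  3: 1.4804 km
  → nearest: 2 (0.4126 km)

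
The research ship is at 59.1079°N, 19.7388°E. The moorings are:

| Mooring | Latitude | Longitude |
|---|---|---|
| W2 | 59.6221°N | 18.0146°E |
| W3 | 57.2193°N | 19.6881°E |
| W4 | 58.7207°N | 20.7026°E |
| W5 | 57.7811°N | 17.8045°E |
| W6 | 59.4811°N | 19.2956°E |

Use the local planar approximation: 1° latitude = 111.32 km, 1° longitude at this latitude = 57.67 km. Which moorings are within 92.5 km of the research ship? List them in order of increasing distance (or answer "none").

Distances from 59.1079°N, 19.7388°E:
W2: 114.7334 km
W3: 210.2593 km
W4: 70.3369 km
W5: 185.0912 km
W6: 48.7774 km
Threshold 92.5 km: W6 (48.7774 km), W4 (70.3369 km) are within range.

W6, W4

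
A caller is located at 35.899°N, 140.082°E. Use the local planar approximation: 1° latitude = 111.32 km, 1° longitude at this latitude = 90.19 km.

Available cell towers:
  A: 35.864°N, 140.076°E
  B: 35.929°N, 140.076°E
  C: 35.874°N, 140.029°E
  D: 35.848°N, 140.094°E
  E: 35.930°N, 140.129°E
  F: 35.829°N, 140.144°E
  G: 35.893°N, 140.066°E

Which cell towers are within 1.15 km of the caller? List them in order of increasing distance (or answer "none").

Distances from 35.899°N, 140.082°E:
A: 3.934 km
B: 3.383 km
C: 5.531 km
D: 5.780 km
E: 5.466 km
F: 9.591 km
G: 1.590 km
Threshold 1.15 km: none within range.

none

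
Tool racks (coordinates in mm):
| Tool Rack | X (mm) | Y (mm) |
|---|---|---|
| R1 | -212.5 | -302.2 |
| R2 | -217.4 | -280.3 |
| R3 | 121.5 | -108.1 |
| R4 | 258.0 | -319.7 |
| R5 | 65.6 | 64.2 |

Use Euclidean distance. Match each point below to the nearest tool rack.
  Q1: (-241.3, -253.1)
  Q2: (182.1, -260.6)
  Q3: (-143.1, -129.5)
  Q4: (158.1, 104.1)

Q1 at (-241.3, -253.1):
  R1: 56.9 mm
  R2: 36.2 mm
  R3: 390.7 mm
  R4: 503.7 mm
  R5: 441.4 mm
  → nearest: R2 (36.2 mm)
Q2 at (182.1, -260.6):
  R1: 396.8 mm
  R2: 400.0 mm
  R3: 164.1 mm
  R4: 96.2 mm
  R5: 345.1 mm
  → nearest: R4 (96.2 mm)
Q3 at (-143.1, -129.5):
  R1: 186.1 mm
  R2: 168.1 mm
  R3: 265.5 mm
  R4: 443.9 mm
  R5: 284.7 mm
  → nearest: R2 (168.1 mm)
Q4 at (158.1, 104.1):
  R1: 549.9 mm
  R2: 537.4 mm
  R3: 215.3 mm
  R4: 435.4 mm
  R5: 100.7 mm
  → nearest: R5 (100.7 mm)

Q1→R2; Q2→R4; Q3→R2; Q4→R5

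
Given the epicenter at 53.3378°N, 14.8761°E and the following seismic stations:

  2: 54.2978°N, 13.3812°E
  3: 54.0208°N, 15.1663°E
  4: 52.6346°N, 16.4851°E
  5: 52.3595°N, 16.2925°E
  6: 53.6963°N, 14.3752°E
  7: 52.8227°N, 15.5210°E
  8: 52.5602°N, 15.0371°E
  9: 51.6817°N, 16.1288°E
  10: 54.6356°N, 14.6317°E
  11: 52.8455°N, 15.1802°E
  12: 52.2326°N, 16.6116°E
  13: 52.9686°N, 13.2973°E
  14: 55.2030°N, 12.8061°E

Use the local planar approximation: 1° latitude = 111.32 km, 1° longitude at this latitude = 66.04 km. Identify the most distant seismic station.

14

Distances from 53.3378°N, 14.8761°E:
2: 145.4884 km
3: 78.4097 km
4: 131.9797 km
5: 143.5608 km
6: 51.8355 km
7: 71.4270 km
8: 87.2130 km
9: 202.0680 km
10: 145.3699 km
11: 58.3667 km
12: 168.1446 km
13: 112.0720 km
14: 248.5952 km
Maximum: 14 at 248.5952 km.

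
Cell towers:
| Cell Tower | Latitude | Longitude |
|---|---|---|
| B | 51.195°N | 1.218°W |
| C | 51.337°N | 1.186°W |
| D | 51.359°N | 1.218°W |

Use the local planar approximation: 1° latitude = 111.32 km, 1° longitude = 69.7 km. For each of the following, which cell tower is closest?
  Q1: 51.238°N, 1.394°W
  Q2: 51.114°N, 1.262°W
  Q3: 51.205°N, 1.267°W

Q1→B; Q2→B; Q3→B

Q1 at 51.238°N, 1.394°W:
  B: 13.168 km
  C: 18.211 km
  D: 18.219 km
  → nearest: B (13.168 km)
Q2 at 51.114°N, 1.262°W:
  B: 9.524 km
  C: 25.383 km
  D: 27.445 km
  → nearest: B (9.524 km)
Q3 at 51.205°N, 1.267°W:
  B: 3.592 km
  C: 15.741 km
  D: 17.480 km
  → nearest: B (3.592 km)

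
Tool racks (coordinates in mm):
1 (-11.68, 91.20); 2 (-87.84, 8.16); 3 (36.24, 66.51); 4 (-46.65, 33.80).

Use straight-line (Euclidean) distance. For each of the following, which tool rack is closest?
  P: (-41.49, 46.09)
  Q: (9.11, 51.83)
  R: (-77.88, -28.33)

P→4; Q→3; R→2

P at (-41.49, 46.09):
  1: 54.07 mm
  2: 59.89 mm
  3: 80.37 mm
  4: 13.33 mm
  → nearest: 4 (13.33 mm)
Q at (9.11, 51.83):
  1: 44.52 mm
  2: 106.33 mm
  3: 30.85 mm
  4: 58.60 mm
  → nearest: 3 (30.85 mm)
R at (-77.88, -28.33):
  1: 136.64 mm
  2: 37.82 mm
  3: 148.38 mm
  4: 69.54 mm
  → nearest: 2 (37.82 mm)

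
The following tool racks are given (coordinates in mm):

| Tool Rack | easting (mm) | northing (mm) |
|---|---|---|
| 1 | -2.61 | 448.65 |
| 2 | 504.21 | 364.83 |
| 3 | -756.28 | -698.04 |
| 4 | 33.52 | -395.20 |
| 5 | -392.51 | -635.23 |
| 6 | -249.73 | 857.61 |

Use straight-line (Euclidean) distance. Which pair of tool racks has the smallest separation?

3 and 5

Pairwise distances:
3–5: 369.15 mm
1–6: 477.82 mm
4–5: 488.99 mm
1–2: 513.70 mm
1–4: 844.62 mm
3–4: 845.87 mm
2–4: 893.98 mm
2–6: 900.70 mm
1–5: 1151.88 mm
4–6: 1284.43 mm
2–5: 1343.22 mm
1–3: 1372.19 mm
5–6: 1499.65 mm
3–6: 1636.04 mm
2–3: 1648.80 mm
Closest pair: 3–5 at 369.15 mm.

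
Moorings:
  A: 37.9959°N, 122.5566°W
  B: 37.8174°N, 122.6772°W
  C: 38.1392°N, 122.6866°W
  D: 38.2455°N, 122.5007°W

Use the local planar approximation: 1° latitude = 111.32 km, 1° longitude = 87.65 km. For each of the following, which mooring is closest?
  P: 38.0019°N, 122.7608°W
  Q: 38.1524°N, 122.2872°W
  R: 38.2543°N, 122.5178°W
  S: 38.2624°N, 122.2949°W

P→C; Q→D; R→D; S→D

P at 38.0019°N, 122.7608°W:
  A: √((-0.0060·111.32)² + (0.2042·87.65)²) = √(0.446117 + 320.343057) = 17.9106 km
  B: √((-0.1845·111.32)² + (0.0836·87.65)²) = √(421.831625 + 53.692842) = 21.8065 km
  C: √((0.1373·111.32)² + (0.0742·87.65)²) = √(233.607870 + 42.297203) = 16.6104 km
  D: √((0.2436·111.32)² + (0.2601·87.65)²) = √(735.361626 + 519.738089) = 35.4274 km
  → nearest: C (16.6104 km)
Q at 38.1524°N, 122.2872°W:
  A: √((-0.1565·111.32)² + (-0.2694·87.65)²) = √(303.511450 + 557.569519) = 29.3442 km
  B: √((-0.3350·111.32)² + (-0.3900·87.65)²) = √(1390.708181 + 1168.511672) = 50.5887 km
  C: √((-0.0132·111.32)² + (-0.3994·87.65)²) = √(2.159207 + 1225.518755) = 35.0382 km
  D: √((0.0931·111.32)² + (-0.2135·87.65)²) = √(107.410257 + 350.186661) = 21.3915 km
  → nearest: D (21.3915 km)
R at 38.2543°N, 122.5178°W:
  A: √((-0.2584·111.32)² + (-0.0388·87.65)²) = √(827.430288 + 11.565577) = 28.9654 km
  B: √((-0.4369·111.32)² + (-0.1594·87.65)²) = √(2365.432093 + 195.200297) = 50.6027 km
  C: √((-0.1151·111.32)² + (-0.1688·87.65)²) = √(164.171226 + 218.901494) = 19.5722 km
  D: √((-0.0088·111.32)² + (0.0171·87.65)²) = √(0.959648 + 2.246446) = 1.7906 km
  → nearest: D (1.7906 km)
S at 38.2624°N, 122.2949°W:
  A: √((-0.2665·111.32)² + (-0.2617·87.65)²) = √(880.117836 + 526.152073) = 37.5003 km
  B: √((-0.4450·111.32)² + (-0.3823·87.65)²) = √(2453.953999 + 1122.825939) = 59.8062 km
  C: √((-0.1232·111.32)² + (-0.3917·87.65)²) = √(188.090911 + 1178.720900) = 36.9704 km
  D: √((-0.0169·111.32)² + (-0.2058·87.65)²) = √(3.539320 + 325.382792) = 18.1362 km
  → nearest: D (18.1362 km)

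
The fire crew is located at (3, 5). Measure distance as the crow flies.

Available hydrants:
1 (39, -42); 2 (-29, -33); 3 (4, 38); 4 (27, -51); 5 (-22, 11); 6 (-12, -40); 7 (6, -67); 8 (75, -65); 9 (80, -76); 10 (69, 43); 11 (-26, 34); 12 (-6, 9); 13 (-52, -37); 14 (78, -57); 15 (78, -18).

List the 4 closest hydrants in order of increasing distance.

12, 5, 3, 11

Distances from (3, 5):
1: 59.2
2: 49.7
3: 33.0
4: 60.9
5: 25.7
6: 47.4
7: 72.1
8: 100.4
9: 111.8
10: 76.2
11: 41.0
12: 9.8
13: 69.2
14: 97.3
15: 78.4
Sorted: 12 (9.8) < 5 (25.7) < 3 (33.0) < 11 (41.0) < 6 (47.4) < 2 (49.7) < …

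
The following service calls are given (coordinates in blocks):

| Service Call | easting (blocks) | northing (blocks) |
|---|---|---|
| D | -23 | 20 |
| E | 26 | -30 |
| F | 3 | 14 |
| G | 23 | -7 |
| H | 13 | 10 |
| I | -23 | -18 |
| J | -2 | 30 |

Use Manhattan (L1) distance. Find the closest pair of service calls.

Pairwise distances:
D–E: 99 blocks
D–F: 32 blocks
D–G: 73 blocks
D–H: 46 blocks
D–I: 38 blocks
D–J: 31 blocks
E–F: 67 blocks
E–G: 26 blocks
E–H: 53 blocks
E–I: 61 blocks
E–J: 88 blocks
F–G: 41 blocks
F–H: 14 blocks
F–I: 58 blocks
F–J: 21 blocks
G–H: 27 blocks
G–I: 57 blocks
G–J: 62 blocks
H–I: 64 blocks
H–J: 35 blocks
I–J: 69 blocks
Closest pair: F–H at 14 blocks.

F and H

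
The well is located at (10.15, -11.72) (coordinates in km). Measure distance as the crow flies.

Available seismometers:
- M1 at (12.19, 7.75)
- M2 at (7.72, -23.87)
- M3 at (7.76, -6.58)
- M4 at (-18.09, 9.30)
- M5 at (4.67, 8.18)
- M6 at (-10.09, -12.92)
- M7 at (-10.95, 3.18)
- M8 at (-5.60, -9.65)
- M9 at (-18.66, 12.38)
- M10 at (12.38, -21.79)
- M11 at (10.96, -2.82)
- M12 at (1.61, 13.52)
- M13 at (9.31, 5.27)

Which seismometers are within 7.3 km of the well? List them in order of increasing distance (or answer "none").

Distances from (10.15, -11.72):
M1: 19.58 km
M2: 12.39 km
M3: 5.67 km
M4: 35.20 km
M5: 20.64 km
M6: 20.28 km
M7: 25.83 km
M8: 15.89 km
M9: 37.56 km
M10: 10.31 km
M11: 8.94 km
M12: 26.65 km
M13: 17.01 km
Threshold 7.3 km: M3 (5.67 km) is within range.

M3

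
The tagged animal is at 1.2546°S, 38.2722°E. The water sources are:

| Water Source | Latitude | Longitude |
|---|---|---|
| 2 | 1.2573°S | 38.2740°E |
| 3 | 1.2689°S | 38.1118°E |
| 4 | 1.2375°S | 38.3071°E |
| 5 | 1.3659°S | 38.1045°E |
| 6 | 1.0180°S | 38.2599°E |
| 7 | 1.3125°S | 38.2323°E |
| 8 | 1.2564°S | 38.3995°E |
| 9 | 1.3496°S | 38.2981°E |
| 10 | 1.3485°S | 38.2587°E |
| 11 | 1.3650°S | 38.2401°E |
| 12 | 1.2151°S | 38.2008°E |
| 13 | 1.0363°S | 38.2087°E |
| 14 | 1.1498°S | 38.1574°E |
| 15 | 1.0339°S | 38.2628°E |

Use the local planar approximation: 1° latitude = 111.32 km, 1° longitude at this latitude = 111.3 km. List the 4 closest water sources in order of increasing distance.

Distances from 1.2546°S, 38.2722°E:
2: 0.3612 km
3: 17.9234 km
4: 4.3257 km
5: 22.4030 km
6: 26.3739 km
7: 7.8272 km
8: 14.1699 km
9: 10.9612 km
10: 10.5604 km
11: 12.7985 km
12: 9.0822 km
13: 25.3080 km
14: 17.3021 km
15: 24.5906 km
Sorted: 2 (0.3612 km) < 4 (4.3257 km) < 7 (7.8272 km) < 12 (9.0822 km) < 10 (10.5604 km) < 9 (10.9612 km) < …

2, 4, 7, 12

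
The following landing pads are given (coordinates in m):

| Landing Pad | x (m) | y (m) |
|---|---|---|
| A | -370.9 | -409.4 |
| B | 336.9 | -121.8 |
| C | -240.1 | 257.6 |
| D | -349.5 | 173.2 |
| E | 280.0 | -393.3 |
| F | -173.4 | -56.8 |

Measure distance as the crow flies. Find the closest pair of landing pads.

C and D

Pairwise distances:
A–B: 764.0 m
A–C: 679.7 m
A–D: 583.0 m
A–E: 651.1 m
A–F: 404.1 m
B–C: 690.6 m
B–D: 747.1 m
B–E: 277.4 m
B–F: 514.4 m
C–D: 138.2 m
C–E: 833.2 m
C–F: 321.4 m
D–E: 846.9 m
D–F: 289.7 m
E–F: 564.6 m
Closest pair: C–D at 138.2 m.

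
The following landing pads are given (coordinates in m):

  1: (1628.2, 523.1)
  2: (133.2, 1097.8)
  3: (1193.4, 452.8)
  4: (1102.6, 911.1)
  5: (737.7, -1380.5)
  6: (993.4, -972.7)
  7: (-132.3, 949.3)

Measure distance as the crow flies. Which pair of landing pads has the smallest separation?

Pairwise distances:
2–7: 304.2 m
1–3: 440.4 m
3–4: 467.2 m
5–6: 481.3 m
1–4: 653.3 m
2–4: 987.2 m
4–7: 1235.5 m
2–3: 1241.0 m
3–7: 1415.6 m
3–6: 1439.5 m
1–2: 1601.7 m
1–6: 1624.9 m
1–7: 1811.4 m
4–6: 1887.0 m
3–5: 1889.1 m
1–5: 2101.6 m
6–7: 2227.4 m
2–6: 2242.1 m
4–5: 2320.5 m
5–7: 2486.9 m
2–5: 2551.0 m
Closest pair: 2–7 at 304.2 m.

2 and 7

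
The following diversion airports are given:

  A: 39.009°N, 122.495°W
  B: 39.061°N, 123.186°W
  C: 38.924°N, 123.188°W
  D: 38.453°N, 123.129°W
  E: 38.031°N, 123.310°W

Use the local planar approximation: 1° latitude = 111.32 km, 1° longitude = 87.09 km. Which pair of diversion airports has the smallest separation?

Pairwise distances:
A–B: 60.457 km
A–C: 61.091 km
A–D: 82.943 km
A–E: 129.965 km
B–C: 15.252 km
B–D: 67.864 km
B–E: 115.167 km
C–D: 52.683 km
C–E: 99.975 km
D–E: 49.551 km
Closest pair: B–C at 15.252 km.

B and C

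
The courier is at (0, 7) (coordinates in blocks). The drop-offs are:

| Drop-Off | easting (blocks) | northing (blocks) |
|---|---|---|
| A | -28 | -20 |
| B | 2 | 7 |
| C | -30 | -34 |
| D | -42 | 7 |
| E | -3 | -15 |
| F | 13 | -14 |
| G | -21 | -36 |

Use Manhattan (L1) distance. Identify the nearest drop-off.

B

Distances from (0, 7):
A: 55 blocks
B: 2 blocks
C: 71 blocks
D: 42 blocks
E: 25 blocks
F: 34 blocks
G: 64 blocks
Minimum: B at 2 blocks.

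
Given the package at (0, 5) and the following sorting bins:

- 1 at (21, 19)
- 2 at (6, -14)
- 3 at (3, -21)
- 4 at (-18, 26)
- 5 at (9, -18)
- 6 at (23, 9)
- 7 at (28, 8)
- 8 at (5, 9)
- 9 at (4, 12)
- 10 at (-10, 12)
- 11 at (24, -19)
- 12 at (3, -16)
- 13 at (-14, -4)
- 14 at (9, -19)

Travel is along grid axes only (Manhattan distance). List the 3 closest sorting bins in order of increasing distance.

8, 9, 10

Distances from (0, 5):
1: |21| + |14| = 21 + 14 = 35
2: |6| + |-19| = 6 + 19 = 25
3: |3| + |-26| = 3 + 26 = 29
4: |-18| + |21| = 18 + 21 = 39
5: |9| + |-23| = 9 + 23 = 32
6: |23| + |4| = 23 + 4 = 27
7: |28| + |3| = 28 + 3 = 31
8: |5| + |4| = 5 + 4 = 9
9: |4| + |7| = 4 + 7 = 11
10: |-10| + |7| = 10 + 7 = 17
11: |24| + |-24| = 24 + 24 = 48
12: |3| + |-21| = 3 + 21 = 24
13: |-14| + |-9| = 14 + 9 = 23
14: |9| + |-24| = 9 + 24 = 33
Sorted: 8 (9) < 9 (11) < 10 (17) < 13 (23) < 12 (24) < …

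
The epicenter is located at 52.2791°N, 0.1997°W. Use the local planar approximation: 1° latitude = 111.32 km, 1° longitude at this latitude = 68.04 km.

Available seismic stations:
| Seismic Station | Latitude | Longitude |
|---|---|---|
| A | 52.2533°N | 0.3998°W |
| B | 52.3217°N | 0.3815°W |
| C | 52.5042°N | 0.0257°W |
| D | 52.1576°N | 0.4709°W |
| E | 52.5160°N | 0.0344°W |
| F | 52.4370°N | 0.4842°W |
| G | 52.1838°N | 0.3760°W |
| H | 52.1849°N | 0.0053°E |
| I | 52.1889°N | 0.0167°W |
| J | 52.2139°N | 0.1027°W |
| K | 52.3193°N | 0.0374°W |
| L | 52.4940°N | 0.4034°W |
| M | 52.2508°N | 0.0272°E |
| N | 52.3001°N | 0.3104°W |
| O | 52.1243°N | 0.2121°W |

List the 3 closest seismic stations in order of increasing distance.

N, J, K

Distances from 52.2791°N, 0.1997°W:
A: √((-0.0258·111.32)² + (-0.2001·68.04)²) = √(8.248706 + 185.362888) = 13.9144 km
B: √((0.0426·111.32)² + (-0.1818·68.04)²) = √(22.488764 + 153.008785) = 13.2475 km
C: √((0.2251·111.32)² + (0.1740·68.04)²) = √(627.909979 + 140.160974) = 27.7141 km
D: √((-0.1215·111.32)² + (-0.2712·68.04)²) = √(182.935904 + 340.492837) = 22.8786 km
E: √((0.2369·111.32)² + (0.1653·68.04)²) = √(695.466983 + 126.495279) = 28.6699 km
F: √((0.1579·111.32)² + (-0.2845·68.04)²) = √(308.965975 + 374.708160) = 26.1472 km
G: √((-0.0953·111.32)² + (-0.1763·68.04)²) = √(112.546553 + 143.890869) = 16.0137 km
H: √((-0.0942·111.32)² + (0.2050·68.04)²) = √(109.963410 + 194.552283) = 17.4504 km
I: √((-0.0902·111.32)² + (0.1830·68.04)²) = √(100.822966 + 155.035370) = 15.9956 km
J: √((-0.0652·111.32)² + (0.0970·68.04)²) = √(52.679493 + 43.558416) = 9.8101 km
K: √((0.0402·111.32)² + (0.1623·68.04)²) = √(20.026198 + 121.945464) = 11.9152 km
L: √((0.2149·111.32)² + (-0.2037·68.04)²) = √(572.294044 + 192.092615) = 27.6475 km
M: √((-0.0283·111.32)² + (0.2269·68.04)²) = √(9.924743 + 238.340366) = 15.7564 km
N: √((0.0210·111.32)² + (-0.1107·68.04)²) = √(5.464935 + 56.731446) = 7.8865 km
O: √((-0.1548·111.32)² + (-0.0124·68.04)²) = √(296.953404 + 0.711823) = 17.2530 km
Sorted: N (7.8865 km) < J (9.8101 km) < K (11.9152 km) < B (13.2475 km) < A (13.9144 km) < …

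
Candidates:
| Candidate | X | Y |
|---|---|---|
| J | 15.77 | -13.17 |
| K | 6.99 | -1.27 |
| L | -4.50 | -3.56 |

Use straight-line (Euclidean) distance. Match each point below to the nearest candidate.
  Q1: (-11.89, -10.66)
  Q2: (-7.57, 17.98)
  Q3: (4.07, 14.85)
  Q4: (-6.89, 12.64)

Q1→L; Q2→L; Q3→K; Q4→L

Q1 at (-11.89, -10.66):
  J: 27.774
  K: 21.086
  L: 10.248
  → nearest: L (10.248)
Q2 at (-7.57, 17.98):
  J: 38.924
  K: 24.136
  L: 21.758
  → nearest: L (21.758)
Q3 at (4.07, 14.85):
  J: 30.365
  K: 16.382
  L: 20.307
  → nearest: K (16.382)
Q4 at (-6.89, 12.64):
  J: 34.346
  K: 19.651
  L: 16.375
  → nearest: L (16.375)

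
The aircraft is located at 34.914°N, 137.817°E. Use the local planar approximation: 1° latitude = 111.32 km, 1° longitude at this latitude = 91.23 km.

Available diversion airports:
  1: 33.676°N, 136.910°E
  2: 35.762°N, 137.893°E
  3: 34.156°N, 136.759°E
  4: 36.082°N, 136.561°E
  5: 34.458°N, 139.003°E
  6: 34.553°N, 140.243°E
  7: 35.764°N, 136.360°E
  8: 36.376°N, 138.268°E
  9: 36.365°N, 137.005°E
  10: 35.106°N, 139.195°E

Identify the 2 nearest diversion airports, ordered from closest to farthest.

Distances from 34.914°N, 137.817°E:
1: 160.747 km
2: 94.654 km
3: 128.205 km
4: 173.307 km
5: 119.515 km
6: 224.943 km
7: 163.161 km
8: 167.870 km
9: 177.702 km
10: 127.519 km
Sorted: 2 (94.654 km) < 5 (119.515 km) < 10 (127.519 km) < 3 (128.205 km) < …

2, 5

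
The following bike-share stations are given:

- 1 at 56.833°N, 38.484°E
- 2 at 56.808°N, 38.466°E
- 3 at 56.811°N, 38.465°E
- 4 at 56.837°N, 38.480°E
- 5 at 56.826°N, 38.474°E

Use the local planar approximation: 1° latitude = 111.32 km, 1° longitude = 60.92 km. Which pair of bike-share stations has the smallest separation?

Pairwise distances:
2–3: 0.339 km
1–4: 0.508 km
1–5: 0.989 km
4–5: 1.278 km
3–5: 1.758 km
2–5: 2.062 km
1–3: 2.709 km
1–2: 2.991 km
3–4: 3.035 km
2–4: 3.339 km
Closest pair: 2–3 at 0.339 km.

2 and 3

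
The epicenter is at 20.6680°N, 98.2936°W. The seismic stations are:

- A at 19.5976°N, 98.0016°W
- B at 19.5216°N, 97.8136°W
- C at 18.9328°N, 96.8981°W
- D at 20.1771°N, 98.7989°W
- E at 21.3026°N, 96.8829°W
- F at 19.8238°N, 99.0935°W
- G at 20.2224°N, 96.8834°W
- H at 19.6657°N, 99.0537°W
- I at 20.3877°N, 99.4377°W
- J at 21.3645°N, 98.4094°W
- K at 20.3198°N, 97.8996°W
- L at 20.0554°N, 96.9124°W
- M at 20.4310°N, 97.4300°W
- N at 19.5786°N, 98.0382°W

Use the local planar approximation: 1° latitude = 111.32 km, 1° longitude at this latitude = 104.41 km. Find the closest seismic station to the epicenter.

Distances from 20.6680°N, 98.2936°W:
A: √((-1.0704·111.32)² + (0.2920·104.41)²) = √(14198.373490 + 929.501071) = 122.9954 km
B: √((-1.1464·111.32)² + (0.4800·104.41)²) = √(16286.161987 + 2511.693642) = 137.1053 km
C: √((-1.7352·111.32)² + (1.3955·104.41)²) = √(37311.737499 + 21229.700784) = 241.9534 km
D: √((-0.4909·111.32)² + (-0.5053·104.41)²) = √(2986.293297 + 2783.445922) = 75.9588 km
E: √((0.6346·111.32)² + (1.4107·104.41)²) = √(4990.528394 + 21694.693768) = 163.3561 km
F: √((-0.8442·111.32)² + (-0.7999·104.41)²) = √(8831.553232 + 6975.182661) = 125.7248 km
G: √((-0.4456·111.32)² + (1.4102·104.41)²) = √(2460.575864 + 21679.317820) = 155.3702 km
H: √((-1.0023·111.32)² + (-0.7601·104.41)²) = √(12449.211809 + 6298.333552) = 136.9217 km
I: √((-0.2803·111.32)² + (-1.1441·104.41)²) = √(973.626959 + 14269.611941) = 123.4635 km
J: √((0.6965·111.32)² + (-0.1158·104.41)²) = √(6011.580082 + 146.184494) = 78.4714 km
K: √((-0.3482·111.32)² + (0.3940·104.41)²) = √(1502.463495 + 1692.297197) = 56.5222 km
L: √((-0.6126·111.32)² + (1.3812·104.41)²) = √(4650.507834 + 20796.839056) = 159.5222 km
M: √((-0.2370·111.32)² + (0.8636·104.41)²) = √(696.054246 + 8130.354064) = 93.9490 km
N: √((-1.0894·111.32)² + (0.2554·104.41)²) = √(14706.899924 + 711.092302) = 124.1692 km
Minimum: K at 56.5222 km.

K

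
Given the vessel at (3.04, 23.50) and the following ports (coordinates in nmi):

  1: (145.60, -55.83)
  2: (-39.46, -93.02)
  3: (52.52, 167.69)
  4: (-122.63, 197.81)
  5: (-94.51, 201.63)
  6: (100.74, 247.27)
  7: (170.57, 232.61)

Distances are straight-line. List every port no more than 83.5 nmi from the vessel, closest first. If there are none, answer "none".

Distances from (3.04, 23.50):
1: 163.15 nmi
2: 124.03 nmi
3: 152.44 nmi
4: 214.89 nmi
5: 203.09 nmi
6: 244.17 nmi
7: 267.94 nmi
Threshold 83.5 nmi: none within range.

none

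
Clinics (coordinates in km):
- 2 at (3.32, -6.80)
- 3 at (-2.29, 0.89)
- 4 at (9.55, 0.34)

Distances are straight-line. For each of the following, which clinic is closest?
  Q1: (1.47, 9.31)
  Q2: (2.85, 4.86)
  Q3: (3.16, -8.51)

Q1 at (1.47, 9.31):
  2: √((1.85)² + (-16.11)²) = √(3.4225 + 259.5321) = 16.22 km
  3: √((-3.76)² + (-8.42)²) = √(14.1376 + 70.8964) = 9.22 km
  4: √((8.08)² + (-8.97)²) = √(65.2864 + 80.4609) = 12.07 km
  → nearest: 3 (9.22 km)
Q2 at (2.85, 4.86):
  2: √((0.47)² + (-11.66)²) = √(0.2209 + 135.9556) = 11.67 km
  3: √((-5.14)² + (-3.97)²) = √(26.4196 + 15.7609) = 6.49 km
  4: √((6.70)² + (-4.52)²) = √(44.8900 + 20.4304) = 8.08 km
  → nearest: 3 (6.49 km)
Q3 at (3.16, -8.51):
  2: √((0.16)² + (1.71)²) = √(0.0256 + 2.9241) = 1.72 km
  3: √((-5.45)² + (9.40)²) = √(29.7025 + 88.3600) = 10.87 km
  4: √((6.39)² + (8.85)²) = √(40.8321 + 78.3225) = 10.92 km
  → nearest: 2 (1.72 km)

Q1→3; Q2→3; Q3→2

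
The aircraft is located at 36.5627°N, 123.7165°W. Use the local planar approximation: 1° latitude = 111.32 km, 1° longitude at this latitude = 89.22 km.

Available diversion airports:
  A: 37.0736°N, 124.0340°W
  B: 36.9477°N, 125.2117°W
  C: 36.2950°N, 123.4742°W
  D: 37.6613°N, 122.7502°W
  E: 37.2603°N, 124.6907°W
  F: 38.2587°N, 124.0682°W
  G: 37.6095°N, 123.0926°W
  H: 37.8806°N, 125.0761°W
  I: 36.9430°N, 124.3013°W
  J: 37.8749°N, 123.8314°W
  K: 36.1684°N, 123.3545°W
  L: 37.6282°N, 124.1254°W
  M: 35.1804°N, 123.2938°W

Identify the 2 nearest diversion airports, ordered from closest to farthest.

C, K

Distances from 36.5627°N, 123.7165°W:
A: √((0.5109·111.32)² + (-0.3175·89.22)²) = √(3234.582263 + 802.438758) = 63.5376 km
B: √((0.3850·111.32)² + (-1.4952·89.22)²) = √(1836.825307 + 17796.025302) = 140.1173 km
C: √((-0.2677·111.32)² + (0.2423·89.22)²) = √(888.061695 + 467.338183) = 36.8158 km
D: √((1.0986·111.32)² + (0.9663·89.22)²) = √(14956.348794 + 7432.730683) = 149.6298 km
E: √((0.6976·111.32)² + (-0.9742·89.22)²) = √(6030.583556 + 7554.760280) = 116.5562 km
F: √((1.6960·111.32)² + (-0.3517·89.22)²) = √(35644.956674 + 984.621182) = 191.3886 km
G: √((1.0468·111.32)² + (0.6239·89.22)²) = √(13579.188695 + 3098.520752) = 129.1422 km
H: √((1.3179·111.32)² + (-1.3596·89.22)²) = √(21523.421530 + 14714.542024) = 190.3627 km
I: √((0.3803·111.32)² + (-0.5848·89.22)²) = √(1792.251886 + 2722.319949) = 67.1906 km
J: √((1.3122·111.32)² + (-0.1149·89.22)²) = √(21337.643859 + 105.090751) = 146.4334 km
K: √((-0.3943·111.32)² + (0.3620·89.22)²) = √(1926.637235 + 1043.137550) = 54.4956 km
L: √((1.0655·111.32)² + (-0.4089·89.22)²) = √(14068.678443 + 1330.940556) = 124.0952 km
M: √((-1.3823·111.32)² + (0.4227·89.22)²) = √(23678.326861 + 1422.292544) = 158.4317 km
Sorted: C (36.8158 km) < K (54.4956 km) < A (63.5376 km) < I (67.1906 km) < …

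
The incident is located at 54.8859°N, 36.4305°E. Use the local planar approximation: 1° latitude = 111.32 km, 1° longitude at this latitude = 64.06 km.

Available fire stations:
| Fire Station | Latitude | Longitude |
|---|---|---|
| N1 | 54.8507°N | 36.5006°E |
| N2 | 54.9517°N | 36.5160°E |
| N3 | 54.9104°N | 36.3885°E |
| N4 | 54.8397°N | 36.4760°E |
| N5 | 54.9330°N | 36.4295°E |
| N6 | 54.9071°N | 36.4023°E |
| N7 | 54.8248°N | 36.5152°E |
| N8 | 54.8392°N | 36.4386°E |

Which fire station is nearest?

Distances from 54.8859°N, 36.4305°E:
N1: √((-0.0352·111.32)² + (0.0701·64.06)²) = √(15.354360 + 20.165542) = 5.9599 km
N2: √((0.0658·111.32)² + (0.0855·64.06)²) = √(53.653515 + 29.998953) = 9.1462 km
N3: √((0.0245·111.32)² + (-0.0420·64.06)²) = √(7.438383 + 7.238898) = 3.8311 km
N4: √((-0.0462·111.32)² + (0.0455·64.06)²) = √(26.450284 + 8.495651) = 5.9115 km
N5: √((0.0471·111.32)² + (-0.0010·64.06)²) = √(27.490853 + 0.004104) = 5.2436 km
N6: √((0.0212·111.32)² + (-0.0282·64.06)²) = √(5.569524 + 3.263413) = 2.9720 km
N7: √((-0.0611·111.32)² + (0.0847·64.06)²) = √(46.262470 + 29.440195) = 8.7007 km
N8: √((-0.0467·111.32)² + (0.0081·64.06)²) = √(27.025899 + 0.269243) = 5.2245 km
Minimum: N6 at 2.9720 km.

N6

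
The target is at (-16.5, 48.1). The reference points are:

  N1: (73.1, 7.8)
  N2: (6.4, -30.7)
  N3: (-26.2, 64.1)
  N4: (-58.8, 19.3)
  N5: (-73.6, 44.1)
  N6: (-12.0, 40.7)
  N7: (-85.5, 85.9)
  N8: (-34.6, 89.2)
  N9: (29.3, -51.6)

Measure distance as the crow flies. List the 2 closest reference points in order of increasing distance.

N6, N3

Distances from (-16.5, 48.1):
N1: √((89.6)² + (-40.3)²) = √(8028.160 + 1624.090) = 98.2
N2: √((22.9)² + (-78.8)²) = √(524.410 + 6209.440) = 82.1
N3: √((-9.7)² + (16.0)²) = √(94.090 + 256.000) = 18.7
N4: √((-42.3)² + (-28.8)²) = √(1789.290 + 829.440) = 51.2
N5: √((-57.1)² + (-4.0)²) = √(3260.410 + 16.000) = 57.2
N6: √((4.5)² + (-7.4)²) = √(20.250 + 54.760) = 8.7
N7: √((-69.0)² + (37.8)²) = √(4761.000 + 1428.840) = 78.7
N8: √((-18.1)² + (41.1)²) = √(327.610 + 1689.210) = 44.9
N9: √((45.8)² + (-99.7)²) = √(2097.640 + 9940.090) = 109.7
Sorted: N6 (8.7) < N3 (18.7) < N8 (44.9) < N4 (51.2) < …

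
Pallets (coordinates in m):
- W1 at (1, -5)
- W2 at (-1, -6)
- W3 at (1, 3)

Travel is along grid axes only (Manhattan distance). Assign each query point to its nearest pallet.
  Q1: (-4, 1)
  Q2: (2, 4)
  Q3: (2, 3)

Q1→W3; Q2→W3; Q3→W3

Q1 at (-4, 1):
  W1: 11 m
  W2: 10 m
  W3: 7 m
  → nearest: W3 (7 m)
Q2 at (2, 4):
  W1: 10 m
  W2: 13 m
  W3: 2 m
  → nearest: W3 (2 m)
Q3 at (2, 3):
  W1: 9 m
  W2: 12 m
  W3: 1 m
  → nearest: W3 (1 m)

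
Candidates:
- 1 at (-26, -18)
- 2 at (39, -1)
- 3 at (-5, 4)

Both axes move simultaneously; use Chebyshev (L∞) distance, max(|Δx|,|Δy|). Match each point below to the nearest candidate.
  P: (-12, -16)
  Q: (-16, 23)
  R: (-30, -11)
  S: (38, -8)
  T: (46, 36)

P→1; Q→3; R→1; S→2; T→2

P at (-12, -16):
  1: max(|-14|, |-2|) = 14
  2: max(|51|, |15|) = 51
  3: max(|7|, |20|) = 20
  → nearest: 1 (14)
Q at (-16, 23):
  1: max(|-10|, |-41|) = 41
  2: max(|55|, |-24|) = 55
  3: max(|11|, |-19|) = 19
  → nearest: 3 (19)
R at (-30, -11):
  1: max(|4|, |-7|) = 7
  2: max(|69|, |10|) = 69
  3: max(|25|, |15|) = 25
  → nearest: 1 (7)
S at (38, -8):
  1: max(|-64|, |-10|) = 64
  2: max(|1|, |7|) = 7
  3: max(|-43|, |12|) = 43
  → nearest: 2 (7)
T at (46, 36):
  1: max(|-72|, |-54|) = 72
  2: max(|-7|, |-37|) = 37
  3: max(|-51|, |-32|) = 51
  → nearest: 2 (37)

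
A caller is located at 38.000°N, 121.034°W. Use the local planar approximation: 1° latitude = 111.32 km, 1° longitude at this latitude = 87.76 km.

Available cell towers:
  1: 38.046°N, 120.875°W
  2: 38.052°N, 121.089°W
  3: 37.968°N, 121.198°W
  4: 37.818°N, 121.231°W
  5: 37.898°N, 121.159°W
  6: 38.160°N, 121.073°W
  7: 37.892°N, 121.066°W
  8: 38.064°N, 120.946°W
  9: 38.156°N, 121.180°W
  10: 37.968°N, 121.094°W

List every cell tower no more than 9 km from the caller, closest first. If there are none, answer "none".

Distances from 38.000°N, 121.034°W:
1: 14.864 km
2: 7.537 km
3: 14.827 km
4: 26.634 km
5: 15.788 km
6: 18.137 km
7: 12.346 km
8: 10.507 km
9: 21.581 km
10: 6.357 km
Threshold 9 km: 10 (6.357 km), 2 (7.537 km) are within range.

10, 2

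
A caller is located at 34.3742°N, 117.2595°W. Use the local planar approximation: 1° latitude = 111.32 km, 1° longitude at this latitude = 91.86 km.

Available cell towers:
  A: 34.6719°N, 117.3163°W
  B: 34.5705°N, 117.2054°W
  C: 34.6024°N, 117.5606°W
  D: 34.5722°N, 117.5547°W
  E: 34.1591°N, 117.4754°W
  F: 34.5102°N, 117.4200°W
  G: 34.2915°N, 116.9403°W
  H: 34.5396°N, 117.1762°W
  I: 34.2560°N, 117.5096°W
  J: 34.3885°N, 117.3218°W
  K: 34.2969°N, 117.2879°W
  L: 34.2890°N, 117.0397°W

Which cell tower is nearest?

Distances from 34.3742°N, 117.2595°W:
A: √((0.2977·111.32)² + (-0.0568·91.86)²) = √(1098.257214 + 27.223851) = 33.5482 km
B: √((0.1963·111.32)² + (0.0541·91.86)²) = √(477.514974 + 24.697183) = 22.4101 km
C: √((0.2282·111.32)² + (-0.3011·91.86)²) = √(645.323790 + 765.022826) = 37.5546 km
D: √((0.1980·111.32)² + (-0.2952·91.86)²) = √(485.821551 + 735.335594) = 34.9451 km
E: √((-0.2151·111.32)² + (-0.2159·91.86)²) = √(573.359768 + 393.330991) = 31.0917 km
F: √((0.1360·111.32)² + (-0.1605·91.86)²) = √(229.205066 + 217.371677) = 21.1324 km
G: √((-0.0827·111.32)² + (0.3192·91.86)²) = √(84.753456 + 859.762795) = 30.7330 km
H: √((0.1654·111.32)² + (0.0833·91.86)²) = √(339.013822 + 58.552155) = 19.9391 km
I: √((-0.1182·111.32)² + (-0.2501·91.86)²) = √(173.133596 + 527.813222) = 26.4754 km
J: √((0.0143·111.32)² + (-0.0623·91.86)²) = √(2.534069 + 32.751333) = 5.9402 km
K: √((-0.0773·111.32)² + (-0.0284·91.86)²) = √(74.046645 + 6.805963) = 8.9918 km
L: √((-0.0852·111.32)² + (0.2198·91.86)²) = √(89.955057 + 407.669535) = 22.3075 km
Minimum: J at 5.9402 km.

J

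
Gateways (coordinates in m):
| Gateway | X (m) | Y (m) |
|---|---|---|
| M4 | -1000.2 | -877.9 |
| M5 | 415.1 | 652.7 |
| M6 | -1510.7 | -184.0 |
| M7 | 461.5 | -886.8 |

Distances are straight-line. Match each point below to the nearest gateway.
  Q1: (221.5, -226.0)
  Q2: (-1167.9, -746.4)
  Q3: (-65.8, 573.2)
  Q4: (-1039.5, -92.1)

Q1 at (221.5, -226.0):
  M4: √((-1221.7)² + (-651.9)²) = √(1492550.890 + 424973.610) = 1384.7 m
  M5: √((193.6)² + (878.7)²) = √(37480.960 + 772113.690) = 899.8 m
  M6: √((-1732.2)² + (42.0)²) = √(3000516.840 + 1764.000) = 1732.7 m
  M7: √((240.0)² + (-660.8)²) = √(57600.000 + 436656.640) = 703.0 m
  → nearest: M7 (703.0 m)
Q2 at (-1167.9, -746.4):
  M4: √((167.7)² + (-131.5)²) = √(28123.290 + 17292.250) = 213.1 m
  M5: √((1583.0)² + (1399.1)²) = √(2505889.000 + 1957480.810) = 2112.7 m
  M6: √((-342.8)² + (562.4)²) = √(117511.840 + 316293.760) = 658.6 m
  M7: √((1629.4)² + (-140.4)²) = √(2654944.360 + 19712.160) = 1635.4 m
  → nearest: M4 (213.1 m)
Q3 at (-65.8, 573.2):
  M4: √((-934.4)² + (-1451.1)²) = √(873103.360 + 2105691.210) = 1725.9 m
  M5: √((480.9)² + (79.5)²) = √(231264.810 + 6320.250) = 487.4 m
  M6: √((-1444.9)² + (-757.2)²) = √(2087736.010 + 573351.840) = 1631.3 m
  M7: √((527.3)² + (-1460.0)²) = √(278045.290 + 2131600.000) = 1552.3 m
  → nearest: M5 (487.4 m)
Q4 at (-1039.5, -92.1):
  M4: √((39.3)² + (-785.8)²) = √(1544.490 + 617481.640) = 786.8 m
  M5: √((1454.6)² + (744.8)²) = √(2115861.160 + 554727.040) = 1634.2 m
  M6: √((-471.2)² + (-91.9)²) = √(222029.440 + 8445.610) = 480.1 m
  M7: √((1501.0)² + (-794.7)²) = √(2253001.000 + 631548.090) = 1698.4 m
  → nearest: M6 (480.1 m)

Q1→M7; Q2→M4; Q3→M5; Q4→M6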